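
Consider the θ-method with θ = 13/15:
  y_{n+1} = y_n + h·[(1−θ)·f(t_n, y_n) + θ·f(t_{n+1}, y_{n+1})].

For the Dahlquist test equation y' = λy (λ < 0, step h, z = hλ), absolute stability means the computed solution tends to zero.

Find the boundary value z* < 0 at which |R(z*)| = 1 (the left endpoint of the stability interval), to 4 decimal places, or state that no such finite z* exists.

(−∞, 0) — no finite endpoint.

Test eqn y'=λy, z=hλ:
  y_{n+1} = y_n + z·[2/15·y_n + 13/15·y_{n+1}] ⇒ (1 − 13/15z)y_{n+1} = (1 + 2/15z)y_n
  so R(z) = (1 + 2/15z)/(1 − 13/15z).

Boundary: |R(x)|=1, x<0.
x=-0.77: |R|=0.5382
x=-2: |R|=0.2683
x=-10: |R|=0.0345
x=-100: |R|=0.1407
θ=13/15≥1/2 ⇒ |1+2/15x|<|1−13/15x| ∀x<0 ⇒ unbounded interval.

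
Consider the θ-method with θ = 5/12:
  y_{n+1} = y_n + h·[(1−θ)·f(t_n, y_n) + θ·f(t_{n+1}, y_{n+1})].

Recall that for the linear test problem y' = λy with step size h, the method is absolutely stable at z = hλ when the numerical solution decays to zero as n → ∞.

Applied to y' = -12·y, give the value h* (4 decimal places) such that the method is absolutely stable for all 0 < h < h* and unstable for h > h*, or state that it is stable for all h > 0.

(-12.0000,0); λ=-12 ⇒ h* = (12)/12 = 1.0000.

Test eqn y'=λy, z=hλ:
  y_{n+1} = y_n + z·[7/12·y_n + 5/12·y_{n+1}] ⇒ (1 − 5/12z)y_{n+1} = (1 + 7/12z)y_n
  Hence R(z) = (1 + 7/12z)/(1 − 5/12z).

Solve |R(x)|<1 on ℝ⁻.
x=-1.67: |R|=0.0152
R=−1: 1+7/12x = −1+5/12x ⇒ -1/6x=2 ⇒ x=2/(-1/6)=-12.0000
Confirm numerically:
  x=-6.493: |R|=0.75230 <1
  x=-6.028: |R|=0.71656 <1
  x=-5.796: |R|=0.69722 <1
  x=-5.719: |R|=0.69055 <1
  x=-12.566: |R|=1.01513 >1
  x=-12.255: |R|=1.00696 >1
  x=-12.084: |R|=1.00232 >1
Stable set (-12.0000, 0).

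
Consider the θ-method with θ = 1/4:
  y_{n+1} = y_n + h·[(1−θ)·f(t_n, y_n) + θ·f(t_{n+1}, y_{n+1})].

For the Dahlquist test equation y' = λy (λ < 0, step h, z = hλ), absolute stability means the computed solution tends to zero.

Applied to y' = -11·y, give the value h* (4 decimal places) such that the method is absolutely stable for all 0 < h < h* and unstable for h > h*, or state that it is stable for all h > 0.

(-4.0000,0); λ=-11 ⇒ h* = (4)/11 = 0.3636.

Test eqn y'=λy, z=hλ:
  y_{n+1} = y_n + z·[3/4·y_n + 1/4·y_{n+1}] ⇒ (1 − 1/4z)y_{n+1} = (1 + 3/4z)y_n
  R(z) = (1 + 3/4z)/(1 − 1/4z).

Solve |R(x)|<1 on ℝ⁻.
x=-1.52: |R|=0.1014
R=−1: 1+3/4x = −1+1/4x ⇒ -1/2x=2 ⇒ x=2/(-1/2)=-4.0000
Confirm numerically:
  x=-2.854: |R|=0.66560 <1
  x=-2.679: |R|=0.60443 <1
  x=-2.425: |R|=0.50973 <1
  x=-4.530: |R|=1.12427 >1
  x=-4.528: |R|=1.12383 >1
Interval (-4.0000, 0).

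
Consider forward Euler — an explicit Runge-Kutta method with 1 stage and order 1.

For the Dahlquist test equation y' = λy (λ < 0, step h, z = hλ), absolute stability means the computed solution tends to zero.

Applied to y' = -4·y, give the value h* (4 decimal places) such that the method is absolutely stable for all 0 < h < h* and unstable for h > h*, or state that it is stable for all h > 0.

Set f=λy, z=hλ:
  order 1, 1-stage ⇒ R(z)=1+z
  (e.g. R(-0.73)=0.27000, |R|=0.27000)

Boundary: |R(x)|=1, x<0.
x=-0.73: |R|=0.2700
|R(-2.11)|=1.1100 |R(-1.7)|=0.7000 |R(-1.3)|=0.3000
Bisect:
  x_lo=-2.4085 |R|=1.4085  x_hi=-0.2325 |R|=0.7675
  mid=-1.32051 |R|=0.32051 →hi
  mid=-1.86452 |R|=0.86452 →hi
  mid=-2.13653 |R|=1.13653 →lo
  mid=-2.00052 |R|=1.00052 →lo
  mid=-1.93252 |R|=0.93252 →hi
  mid=-1.96652 |R|=0.96652 →hi
  mid=-1.98352 |R|=0.98352 →hi
  mid=-1.99202 |R|=0.99202 →hi
  ...
  [-2.00013,-1.99999] ⇒ x*=-2.0000
So |R|<1 on (-2.0000, 0).

(-2.0000,0); λ=-4 ⇒ h* = 0.5000.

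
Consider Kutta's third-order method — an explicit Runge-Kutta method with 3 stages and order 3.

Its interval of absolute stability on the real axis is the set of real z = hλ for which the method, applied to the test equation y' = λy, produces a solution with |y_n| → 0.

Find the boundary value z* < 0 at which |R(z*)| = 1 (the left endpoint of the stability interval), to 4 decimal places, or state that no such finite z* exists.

With y'=λy (z=hλ):
  order 3, 3-stage ⇒ R(z)=1+z+z^2/2+z^3/6
  (e.g. R(-1.7)=-0.07383, |R|=0.07383)

Need |R(x)|<1, x<0.
x=-1.7: |R|=0.0738
|R(-1.74)|=0.1042 |R(-1.61)|=0.0095 |R(-0.82)|=0.4243
Bisect:
  x_lo=-3.0583 |R|=2.1491  x_hi=-0.0993 |R|=0.9055
  mid=-1.57879 |R|=0.01163 →hi
  mid=-2.31853 |R|=0.70799 →hi
  mid=-2.68841 |R|=1.31307 →lo
  mid=-2.50347 |R|=0.98482 →hi
  mid=-2.59594 |R|=1.14212 →lo
  mid=-2.54970 |R|=1.06181 →lo
  mid=-2.52659 |R|=1.02291 →lo
  ...
  [-2.51286,-2.51268] ⇒ x*=-2.5127
So |R|<1 on (-2.5127, 0).

left endpoint -2.5127.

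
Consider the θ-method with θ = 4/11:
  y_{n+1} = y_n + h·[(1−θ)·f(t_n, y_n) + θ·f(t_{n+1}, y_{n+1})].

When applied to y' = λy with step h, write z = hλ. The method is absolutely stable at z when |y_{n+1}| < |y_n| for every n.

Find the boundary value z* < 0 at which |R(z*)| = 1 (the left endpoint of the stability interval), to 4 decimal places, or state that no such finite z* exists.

left endpoint -7.3333.

On y'=λy, z=hλ:
  y_{n+1} = y_n + z·[7/11·y_n + 4/11·y_{n+1}] ⇒ (1 − 4/11z)y_{n+1} = (1 + 7/11z)y_n
  ⇒ R(z) = (1 + 7/11z)/(1 − 4/11z).

Solve |R(x)|<1 on ℝ⁻.
x=-1.45: |R|=0.0506
R=−1: 1+7/11x = −1+4/11x ⇒ -3/11x=2 ⇒ x=2/(-3/11)=-7.3333
Confirm numerically:
  x=-5.687: |R|=0.85365 <1
  x=-5.511: |R|=0.83455 <1
  x=-5.502: |R|=0.83356 <1
  x=-4.176: |R|=0.65810 <1
  x=-7.866: |R|=1.03763 >1
  x=-7.598: |R|=1.01918 >1
  x=-7.493: |R|=1.01169 >1
Stable set (-7.3333, 0).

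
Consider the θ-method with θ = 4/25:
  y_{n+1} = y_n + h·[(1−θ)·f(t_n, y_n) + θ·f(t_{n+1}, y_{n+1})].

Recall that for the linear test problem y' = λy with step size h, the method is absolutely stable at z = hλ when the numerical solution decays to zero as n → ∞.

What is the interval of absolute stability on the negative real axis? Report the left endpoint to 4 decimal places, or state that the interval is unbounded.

z∈(-2.9412,0).

With y'=λy (z=hλ):
  y_{n+1} = y_n + z·[21/25·y_n + 4/25·y_{n+1}] ⇒ (1 − 4/25z)y_{n+1} = (1 + 21/25z)y_n
  so R(z) = (1 + 21/25z)/(1 − 4/25z).

Solve |R(x)|<1 on ℝ⁻.
x=-1.5: |R|=0.2097
R=−1: 1+21/25x = −1+4/25x ⇒ -17/25x=2 ⇒ x=2/(-17/25)=-2.9412
Confirm numerically:
  x=-2.366: |R|=0.71628 <1
  x=-1.697: |R|=0.33462 <1
  x=-1.631: |R|=0.29346 <1
  x=-1.335: |R|=0.10003 <1
  x=-3.533: |R|=1.25710 >1
  x=-3.291: |R|=1.15583 >1
  x=-3.276: |R|=1.14938 >1
Interval (-2.9412, 0).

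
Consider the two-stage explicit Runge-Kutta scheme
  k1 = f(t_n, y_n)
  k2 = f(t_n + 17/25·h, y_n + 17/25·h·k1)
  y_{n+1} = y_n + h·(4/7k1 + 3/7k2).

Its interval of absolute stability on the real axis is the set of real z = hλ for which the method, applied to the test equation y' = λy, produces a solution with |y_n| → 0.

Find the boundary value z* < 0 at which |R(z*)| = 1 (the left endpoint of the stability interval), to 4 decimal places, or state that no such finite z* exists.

left endpoint -3.4314.

With y'=λy (z=hλ):
  k1=λy_n ⇒ h·k1=z·y_n;  k2=λ(1+17/25z)y_n ⇒ h·k2=z(1+17/25z)y_n
  y_{n+1}/y_n = 1 + 4/7z + 3/7z(1+17/25z) = 1 + z + 51/175z²
  Hence R(z) = 1 + z + 51/175z².

Need |R(x)|<1, x<0.
x=-1.27: |R|=0.2000
R=1: x+51/175x²=0 ⇒ x=−175/51=-3.4314; min R=1−1/(4·51/175)=0.1422>−1
Confirm numerically:
  x=-3.307: |R|=0.88014 <1
  x=-2.502: |R|=0.32234 <1
  x=-2.000: |R|=0.16571 <1
  x=-1.638: |R|=0.14392 <1
  x=-3.970: |R|=1.62318 >1
  x=-3.907: |R|=1.54155 >1
  x=-3.666: |R|=1.25067 >1
So |R|<1 on (-3.4314, 0).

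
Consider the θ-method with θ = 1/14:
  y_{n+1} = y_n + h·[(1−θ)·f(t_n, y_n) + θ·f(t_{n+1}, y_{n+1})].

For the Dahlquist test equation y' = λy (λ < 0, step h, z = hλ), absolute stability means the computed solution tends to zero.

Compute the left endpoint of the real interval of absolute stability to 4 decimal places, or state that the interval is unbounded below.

left endpoint -2.3333.

Test eqn y'=λy, z=hλ:
  y_{n+1} = y_n + z·[13/14·y_n + 1/14·y_{n+1}] ⇒ (1 − 1/14z)y_{n+1} = (1 + 13/14z)y_n
  R(z) = (1 + 13/14z)/(1 − 1/14z).

Boundary: |R(x)|=1, x<0.
x=-1.11: |R|=0.0285
R=−1: 1+13/14x = −1+1/14x ⇒ -6/7x=2 ⇒ x=2/(-6/7)=-2.3333
Confirm numerically:
  x=-2.130: |R|=0.84873 <1
  x=-2.002: |R|=0.75153 <1
  x=-1.614: |R|=0.44716 <1
  x=-2.882: |R|=1.39000 >1
  x=-2.703: |R|=1.26558 >1
So |R|<1 on (-2.3333, 0).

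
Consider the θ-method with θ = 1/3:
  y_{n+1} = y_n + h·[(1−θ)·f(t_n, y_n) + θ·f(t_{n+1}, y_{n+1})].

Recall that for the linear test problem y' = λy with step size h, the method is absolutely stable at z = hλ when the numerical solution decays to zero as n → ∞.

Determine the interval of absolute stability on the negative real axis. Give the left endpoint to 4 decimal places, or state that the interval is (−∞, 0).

(-6.0000, 0).

With y'=λy (z=hλ):
  y_{n+1} = y_n + z·[2/3·y_n + 1/3·y_{n+1}] ⇒ (1 − 1/3z)y_{n+1} = (1 + 2/3z)y_n
  so R(z) = (1 + 2/3z)/(1 − 1/3z).

Solve |R(x)|<1 on ℝ⁻.
x=-1.13: |R|=0.1792
R=−1: 1+2/3x = −1+1/3x ⇒ -1/3x=2 ⇒ x=2/(-1/3)=-6.0000
Confirm numerically:
  x=-4.844: |R|=0.85263 <1
  x=-4.085: |R|=0.72971 <1
  x=-3.757: |R|=0.66805 <1
  x=-3.538: |R|=0.62343 <1
  x=-6.310: |R|=1.03330 >1
  x=-6.197: |R|=1.02142 >1
Stable set (-6.0000, 0).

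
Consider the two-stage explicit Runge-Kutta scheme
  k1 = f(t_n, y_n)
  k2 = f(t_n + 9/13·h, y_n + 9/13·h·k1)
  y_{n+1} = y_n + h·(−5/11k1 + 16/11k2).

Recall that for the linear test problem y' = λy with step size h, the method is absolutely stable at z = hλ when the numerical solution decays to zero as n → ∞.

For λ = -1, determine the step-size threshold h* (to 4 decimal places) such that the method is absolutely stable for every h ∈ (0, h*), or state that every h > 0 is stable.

Test eqn y'=λy, z=hλ:
  k1=λy_n ⇒ h·k1=z·y_n;  k2=λ(1+9/13z)y_n ⇒ h·k2=z(1+9/13z)y_n
  y_{n+1}/y_n = 1 − 5/11z + 16/11z(1+9/13z) = 1 + z + 144/143z²
  Hence R(z) = 1 + z + 144/143z².

Solve |R(x)|<1 on ℝ⁻.
x=-1.26: |R|=1.3387
R=1: x+144/143x²=0 ⇒ x=−143/144=-0.9931; min R=1−1/(4·144/143)=0.7517>−1
Confirm numerically:
  x=-0.911: |R|=0.92472 <1
  x=-0.454: |R|=0.75356 <1
  x=-0.412: |R|=0.75893 <1
  x=-1.419: |R|=1.60864 >1
  x=-1.253: |R|=1.32799 >1
Interval (-0.9931, 0).

(-0.9931,0); λ=-1 ⇒ h* = (143/144)/1 = 0.9931.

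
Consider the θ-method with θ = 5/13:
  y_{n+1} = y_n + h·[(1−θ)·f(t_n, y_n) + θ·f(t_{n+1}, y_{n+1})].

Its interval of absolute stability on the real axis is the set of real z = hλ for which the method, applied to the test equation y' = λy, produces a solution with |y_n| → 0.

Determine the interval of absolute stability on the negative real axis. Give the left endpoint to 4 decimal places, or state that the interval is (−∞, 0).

(-8.6667, 0).

Test eqn y'=λy, z=hλ:
  y_{n+1} = y_n + z·[8/13·y_n + 5/13·y_{n+1}] ⇒ (1 − 5/13z)y_{n+1} = (1 + 8/13z)y_n
  R(z) = (1 + 8/13z)/(1 − 5/13z).

Find x<0 with |R(x)|<1.
x=-0.95: |R|=0.3042
R=−1: 1+8/13x = −1+5/13x ⇒ -3/13x=2 ⇒ x=2/(-3/13)=-8.6667
Confirm numerically:
  x=-7.402: |R|=0.92414 <1
  x=-6.602: |R|=0.86538 <1
  x=-5.712: |R|=0.78672 <1
  x=-4.900: |R|=0.69867 <1
  x=-9.257: |R|=1.02987 >1
  x=-8.851: |R|=1.00966 >1
  x=-8.751: |R|=1.00446 >1
So |R|<1 on (-8.6667, 0).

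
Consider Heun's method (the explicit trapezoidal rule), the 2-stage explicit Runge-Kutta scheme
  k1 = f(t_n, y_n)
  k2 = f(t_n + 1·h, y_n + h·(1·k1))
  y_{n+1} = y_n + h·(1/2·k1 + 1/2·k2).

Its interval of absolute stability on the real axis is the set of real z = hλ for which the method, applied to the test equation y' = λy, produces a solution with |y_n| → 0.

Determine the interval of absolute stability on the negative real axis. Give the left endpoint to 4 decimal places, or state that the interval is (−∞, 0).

On y'=λy, z=hλ:
  order 2, 2-stage ⇒ R(z)=1+z+z^2/2
  (e.g. R(-0.77)=0.52645, |R|=0.52645)

Need |R(x)|<1, x<0.
x=-0.77: |R|=0.5264
|R(-1.48)|=0.6152 |R(-1.07)|=0.5025
Bisect:
  x_lo=-2.4487 |R|=1.5493  x_hi=-0.3762 |R|=0.6945
  mid=-1.41245 |R|=0.58506 →hi
  mid=-1.93057 |R|=0.93298 →hi
  mid=-2.18963 |R|=1.20760 →lo
  mid=-2.06010 |R|=1.06190 →lo
  mid=-1.99533 |R|=0.99534 →hi
  mid=-2.02772 |R|=1.02810 →lo
  mid=-2.01152 |R|=1.01159 →lo
  mid=-2.00343 |R|=1.00343 →lo
  mid=-1.99938 |R|=0.99938 →hi
  ...
  [-2.00001,-1.99989] ⇒ x*=-2.0000
Stable set (-2.0000, 0).

z∈(-2.0000,0).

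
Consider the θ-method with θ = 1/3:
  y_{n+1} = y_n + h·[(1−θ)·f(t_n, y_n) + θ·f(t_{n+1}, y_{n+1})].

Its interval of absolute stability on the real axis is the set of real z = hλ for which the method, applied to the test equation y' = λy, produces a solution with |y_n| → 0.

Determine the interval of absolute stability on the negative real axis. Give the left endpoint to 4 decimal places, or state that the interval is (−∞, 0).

On y'=λy, z=hλ:
  y_{n+1} = y_n + z·[2/3·y_n + 1/3·y_{n+1}] ⇒ (1 − 1/3z)y_{n+1} = (1 + 2/3z)y_n
  R(z) = (1 + 2/3z)/(1 − 1/3z).

Find x<0 with |R(x)|<1.
x=-0.68: |R|=0.4457
R=−1: 1+2/3x = −1+1/3x ⇒ -1/3x=2 ⇒ x=2/(-1/3)=-6.0000
Confirm numerically:
  x=-5.468: |R|=0.93718 <1
  x=-3.022: |R|=0.50548 <1
  x=-2.951: |R|=0.48765 <1
  x=-6.404: |R|=1.04296 >1
  x=-6.119: |R|=1.01305 >1
Stable set (-6.0000, 0).

(-6.0000, 0).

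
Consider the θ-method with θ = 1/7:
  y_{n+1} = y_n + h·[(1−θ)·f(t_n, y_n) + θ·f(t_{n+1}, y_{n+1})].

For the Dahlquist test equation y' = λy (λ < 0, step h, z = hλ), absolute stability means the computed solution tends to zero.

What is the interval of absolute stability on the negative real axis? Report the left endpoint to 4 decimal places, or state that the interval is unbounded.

On y'=λy, z=hλ:
  y_{n+1} = y_n + z·[6/7·y_n + 1/7·y_{n+1}] ⇒ (1 − 1/7z)y_{n+1} = (1 + 6/7z)y_n
  ⇒ R(z) = (1 + 6/7z)/(1 − 1/7z).

Solve |R(x)|<1 on ℝ⁻.
x=-1.3: |R|=0.0964
R=−1: 1+6/7x = −1+1/7x ⇒ -5/7x=2 ⇒ x=2/(-5/7)=-2.8000
Confirm numerically:
  x=-2.417: |R|=0.79664 <1
  x=-1.334: |R|=0.12047 <1
  x=-1.307: |R|=0.10136 <1
  x=-3.295: |R|=1.24041 >1
  x=-3.133: |R|=1.16431 >1
  x=-2.939: |R|=1.06993 >1
So |R|<1 on (-2.8000, 0).

z∈(-2.8000,0).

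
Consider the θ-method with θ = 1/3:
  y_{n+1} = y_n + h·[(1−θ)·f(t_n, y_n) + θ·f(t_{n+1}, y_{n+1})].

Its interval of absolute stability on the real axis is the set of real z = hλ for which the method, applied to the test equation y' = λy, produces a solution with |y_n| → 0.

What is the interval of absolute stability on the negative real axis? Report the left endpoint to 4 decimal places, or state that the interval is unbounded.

Test eqn y'=λy, z=hλ:
  y_{n+1} = y_n + z·[2/3·y_n + 1/3·y_{n+1}] ⇒ (1 − 1/3z)y_{n+1} = (1 + 2/3z)y_n
  R(z) = (1 + 2/3z)/(1 − 1/3z).

Find x<0 with |R(x)|<1.
x=-0.35: |R|=0.6866
R=−1: 1+2/3x = −1+1/3x ⇒ -1/3x=2 ⇒ x=2/(-1/3)=-6.0000
Confirm numerically:
  x=-4.879: |R|=0.85772 <1
  x=-4.450: |R|=0.79195 <1
  x=-3.860: |R|=0.68805 <1
  x=-6.545: |R|=1.05710 >1
  x=-6.338: |R|=1.03620 >1
So |R|<1 on (-6.0000, 0).

(-6.0000, 0).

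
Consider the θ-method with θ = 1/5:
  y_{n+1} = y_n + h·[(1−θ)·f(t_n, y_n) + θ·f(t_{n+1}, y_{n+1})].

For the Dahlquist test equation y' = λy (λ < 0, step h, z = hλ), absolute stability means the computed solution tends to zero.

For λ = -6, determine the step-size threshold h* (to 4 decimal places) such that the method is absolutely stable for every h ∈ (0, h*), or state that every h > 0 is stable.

(-3.3333,0); λ=-6 ⇒ h* = (10/3)/6 = 0.5556.

With y'=λy (z=hλ):
  y_{n+1} = y_n + z·[4/5·y_n + 1/5·y_{n+1}] ⇒ (1 − 1/5z)y_{n+1} = (1 + 4/5z)y_n
  R(z) = (1 + 4/5z)/(1 − 1/5z).

Need |R(x)|<1, x<0.
x=-0.41: |R|=0.6211
R=−1: 1+4/5x = −1+1/5x ⇒ -3/5x=2 ⇒ x=2/(-3/5)=-3.3333
Confirm numerically:
  x=-3.292: |R|=0.98505 <1
  x=-3.229: |R|=0.96196 <1
  x=-2.817: |R|=0.80184 <1
  x=-1.945: |R|=0.40029 <1
  x=-3.788: |R|=1.15521 >1
  x=-3.610: |R|=1.09640 >1
  x=-3.604: |R|=1.09437 >1
Interval (-3.3333, 0).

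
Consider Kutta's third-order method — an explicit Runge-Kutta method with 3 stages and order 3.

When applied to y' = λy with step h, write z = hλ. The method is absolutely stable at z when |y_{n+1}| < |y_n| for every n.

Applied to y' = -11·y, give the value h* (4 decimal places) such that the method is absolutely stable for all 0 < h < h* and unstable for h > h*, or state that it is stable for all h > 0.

(-2.5127,0); λ=-11 ⇒ h* = 0.2284.

Test eqn y'=λy, z=hλ:
  order 3, 3-stage ⇒ R(z)=1+z+z^2/2+z^3/6
  (e.g. R(-1.62)=-0.01639, |R|=0.01639)

Boundary: |R(x)|=1, x<0.
x=-1.62: |R|=0.0164
|R(-1.78)|=0.1358 |R(-1.76)|=0.1198 |R(-0.88)|=0.3936
Bisect:
  x_lo=-3.3976 |R|=3.1627  x_hi=-0.0949 |R|=0.9095
  mid=-1.74624 |R|=0.10905 →hi
  mid=-2.57194 |R|=1.10001 →lo
  mid=-2.15909 |R|=0.50575 →hi
  mid=-2.36551 |R|=0.77378 →hi
  mid=-2.46872 |R|=0.92907 →hi
  mid=-2.52033 |R|=1.01251 →lo
  mid=-2.49453 |R|=0.97030 →hi
  mid=-2.50743 |R|=0.99128 →hi
  mid=-2.51388 |R|=1.00187 →lo
  ...
  [-2.51287,-2.51267] ⇒ x*=-2.5127
So |R|<1 on (-2.5127, 0).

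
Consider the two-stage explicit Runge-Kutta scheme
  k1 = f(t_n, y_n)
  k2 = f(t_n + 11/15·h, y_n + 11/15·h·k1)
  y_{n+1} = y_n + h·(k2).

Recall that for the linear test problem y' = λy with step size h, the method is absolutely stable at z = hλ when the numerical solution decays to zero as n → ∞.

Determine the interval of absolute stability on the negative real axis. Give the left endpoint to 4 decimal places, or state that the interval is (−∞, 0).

Set f=λy, z=hλ:
  k1=λy_n ⇒ h·k1=z·y_n;  k2=λ(1+11/15z)y_n ⇒ h·k2=z(1+11/15z)y_n
  y_{n+1}/y_n = 1 + z(1+11/15z) = 1 + z + 11/15z²
  ⇒ R(z) = 1 + z + 11/15z².

Find x<0 with |R(x)|<1.
x=-1.63: |R|=1.3184
R=1: x+11/15x²=0 ⇒ x=−15/11=-1.3636; min R=1−1/(4·11/15)=0.6591>−1
Confirm numerically:
  x=-1.112: |R|=0.79480 <1
  x=-0.972: |R|=0.72084 <1
  x=-0.859: |R|=0.68211 <1
  x=-1.918: |R|=1.77973 >1
  x=-1.671: |R|=1.37664 >1
  x=-1.548: |R|=1.20929 >1
Interval (-1.3636, 0).

(-1.3636, 0).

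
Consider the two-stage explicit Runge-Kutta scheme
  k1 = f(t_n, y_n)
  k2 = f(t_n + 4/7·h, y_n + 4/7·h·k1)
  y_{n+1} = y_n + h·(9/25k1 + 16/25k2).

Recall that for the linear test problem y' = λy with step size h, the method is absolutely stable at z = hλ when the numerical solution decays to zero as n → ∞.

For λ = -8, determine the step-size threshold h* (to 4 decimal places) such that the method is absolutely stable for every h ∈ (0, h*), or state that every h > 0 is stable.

Set f=λy, z=hλ:
  k1=λy_n ⇒ h·k1=z·y_n;  k2=λ(1+4/7z)y_n ⇒ h·k2=z(1+4/7z)y_n
  y_{n+1}/y_n = 1 + 9/25z + 16/25z(1+4/7z) = 1 + z + 64/175z²
  so R(z) = 1 + z + 64/175z².

Find x<0 with |R(x)|<1.
x=-0.67: |R|=0.4942
R=1: x+64/175x²=0 ⇒ x=−175/64=-2.7344; min R=1−1/(4·64/175)=0.3164>−1
Confirm numerically:
  x=-2.289: |R|=0.62717 <1
  x=-2.051: |R|=0.48741 <1
  x=-1.822: |R|=0.39206 <1
  x=-1.183: |R|=0.32881 <1
  x=-3.171: |R|=1.50635 >1
  x=-2.771: |R|=1.03712 >1
So |R|<1 on (-2.7344, 0).

(-2.7344,0); λ=-8 ⇒ h* = (175/64)/8 = 0.3418.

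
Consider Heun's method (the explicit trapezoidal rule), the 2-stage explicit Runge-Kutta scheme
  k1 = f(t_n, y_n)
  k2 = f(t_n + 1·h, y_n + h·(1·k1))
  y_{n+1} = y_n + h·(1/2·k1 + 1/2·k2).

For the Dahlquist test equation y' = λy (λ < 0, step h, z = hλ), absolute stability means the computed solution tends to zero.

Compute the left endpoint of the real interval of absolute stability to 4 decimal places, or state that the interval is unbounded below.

On y'=λy, z=hλ:
  order 2, 2-stage ⇒ R(z)=1+z+z^2/2
  (e.g. R(-1.32)=0.55120, |R|=0.55120)

Find x<0 with |R(x)|<1.
x=-1.32: |R|=0.5512
|R(-1.67)|=0.7244 |R(-0.65)|=0.5613 |R(-0.64)|=0.5648
Bisect:
  x_lo=-2.7271 |R|=1.9915  x_hi=-0.3936 |R|=0.6839
  mid=-1.56034 |R|=0.65699 →hi
  mid=-2.14373 |R|=1.15406 →lo
  mid=-1.85204 |R|=0.86298 →hi
  mid=-1.99788 |R|=0.99789 →hi
  mid=-2.07081 |R|=1.07332 →lo
  mid=-2.03435 |R|=1.03494 →lo
  mid=-2.01612 |R|=1.01625 →lo
  mid=-2.00700 |R|=1.00702 →lo
  mid=-2.00244 |R|=1.00245 →lo
  mid=-2.00016 |R|=1.00016 →lo
  ...
  [-2.00002,-1.99988] ⇒ x*=-2.0000
So |R|<1 on (-2.0000, 0).

left endpoint -2.0000.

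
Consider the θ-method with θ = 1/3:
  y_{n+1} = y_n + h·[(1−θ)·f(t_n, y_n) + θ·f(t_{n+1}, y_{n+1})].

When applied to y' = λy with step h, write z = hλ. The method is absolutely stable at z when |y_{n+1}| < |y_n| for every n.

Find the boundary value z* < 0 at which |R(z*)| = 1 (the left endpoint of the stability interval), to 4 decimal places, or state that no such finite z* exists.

With y'=λy (z=hλ):
  y_{n+1} = y_n + z·[2/3·y_n + 1/3·y_{n+1}] ⇒ (1 − 1/3z)y_{n+1} = (1 + 2/3z)y_n
  R(z) = (1 + 2/3z)/(1 − 1/3z).

Need |R(x)|<1, x<0.
x=-0.42: |R|=0.6316
R=−1: 1+2/3x = −1+1/3x ⇒ -1/3x=2 ⇒ x=2/(-1/3)=-6.0000
Confirm numerically:
  x=-5.793: |R|=0.97646 <1
  x=-5.702: |R|=0.96575 <1
  x=-2.905: |R|=0.47587 <1
  x=-6.327: |R|=1.03506 >1
  x=-6.062: |R|=1.00684 >1
So |R|<1 on (-6.0000, 0).

z* = -6.0000.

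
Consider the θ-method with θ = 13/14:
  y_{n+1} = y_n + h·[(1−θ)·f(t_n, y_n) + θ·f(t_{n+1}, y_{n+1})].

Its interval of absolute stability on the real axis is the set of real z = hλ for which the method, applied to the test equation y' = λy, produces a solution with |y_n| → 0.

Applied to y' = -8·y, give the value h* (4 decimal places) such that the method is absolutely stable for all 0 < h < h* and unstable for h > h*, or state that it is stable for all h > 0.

(−∞, 0) — no finite endpoint. Any h>0 works for λ=-8.

On y'=λy, z=hλ:
  y_{n+1} = y_n + z·[1/14·y_n + 13/14·y_{n+1}] ⇒ (1 − 13/14z)y_{n+1} = (1 + 1/14z)y_n
  R(z) = (1 + 1/14z)/(1 − 13/14z).

Boundary: |R(x)|=1, x<0.
x=-1.64: |R|=0.3499
x=-2: |R|=0.3000
x=-10: |R|=0.0278
x=-100: |R|=0.0654
θ=13/14≥1/2 ⇒ |1+1/14x|<|1−13/14x| ∀x<0 ⇒ unbounded interval.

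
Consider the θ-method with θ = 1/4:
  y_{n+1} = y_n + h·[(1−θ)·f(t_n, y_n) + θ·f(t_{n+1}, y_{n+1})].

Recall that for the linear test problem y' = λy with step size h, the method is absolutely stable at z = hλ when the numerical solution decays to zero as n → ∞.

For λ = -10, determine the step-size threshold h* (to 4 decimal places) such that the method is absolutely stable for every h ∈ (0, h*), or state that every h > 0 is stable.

(-4.0000,0); λ=-10 ⇒ h* = (4)/10 = 0.4000.

With y'=λy (z=hλ):
  y_{n+1} = y_n + z·[3/4·y_n + 1/4·y_{n+1}] ⇒ (1 − 1/4z)y_{n+1} = (1 + 3/4z)y_n
  R(z) = (1 + 3/4z)/(1 − 1/4z).

Need |R(x)|<1, x<0.
x=-0.32: |R|=0.7037
R=−1: 1+3/4x = −1+1/4x ⇒ -1/2x=2 ⇒ x=2/(-1/2)=-4.0000
Confirm numerically:
  x=-3.552: |R|=0.88136 <1
  x=-2.525: |R|=0.54789 <1
  x=-2.339: |R|=0.47594 <1
  x=-4.541: |R|=1.12668 >1
  x=-4.031: |R|=1.00772 >1
Stable set (-4.0000, 0).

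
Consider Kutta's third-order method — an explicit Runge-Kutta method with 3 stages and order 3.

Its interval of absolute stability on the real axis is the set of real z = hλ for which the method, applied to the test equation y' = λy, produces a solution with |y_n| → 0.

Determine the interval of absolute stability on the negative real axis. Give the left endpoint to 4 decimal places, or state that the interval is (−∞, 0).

z∈(-2.5127,0).

Test eqn y'=λy, z=hλ:
  order 3, 3-stage ⇒ R(z)=1+z+z^2/2+z^3/6
  (e.g. R(-1.17)=0.24751, |R|=0.24751)

Boundary: |R(x)|=1, x<0.
x=-1.17: |R|=0.2475
|R(-2.28)|=0.6562 |R(-1.85)|=0.1940 |R(-1.72)|=0.0889
Bisect:
  x_lo=-3.3376 |R|=2.9645  x_hi=-0.1063 |R|=0.8992
  mid=-1.72195 |R|=0.09036 →hi
  mid=-2.52979 |R|=1.02824 →lo
  mid=-2.12587 |R|=0.46746 →hi
  mid=-2.32783 |R|=0.72077 →hi
  mid=-2.42881 |R|=0.86722 →hi
  mid=-2.47930 |R|=0.94585 →hi
  mid=-2.50454 |R|=0.98657 →hi
  ...
  [-2.51283,-2.51263] ⇒ x*=-2.5127
Stable set (-2.5127, 0).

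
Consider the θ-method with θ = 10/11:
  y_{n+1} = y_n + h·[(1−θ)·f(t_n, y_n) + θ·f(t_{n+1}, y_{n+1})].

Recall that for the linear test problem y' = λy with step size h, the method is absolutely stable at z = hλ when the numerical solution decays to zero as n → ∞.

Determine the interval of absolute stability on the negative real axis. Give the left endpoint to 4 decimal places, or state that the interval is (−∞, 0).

Set f=λy, z=hλ:
  y_{n+1} = y_n + z·[1/11·y_n + 10/11·y_{n+1}] ⇒ (1 − 10/11z)y_{n+1} = (1 + 1/11z)y_n
  R(z) = (1 + 1/11z)/(1 − 10/11z).

Boundary: |R(x)|=1, x<0.
x=-1.76: |R|=0.3231
x=-2: |R|=0.2903
x=-10: |R|=0.0090
x=-100: |R|=0.0880
θ=10/11≥1/2 ⇒ |1+1/11x|<|1−10/11x| ∀x<0 ⇒ stable on all of ℝ⁻.

(−∞, 0) — no finite endpoint.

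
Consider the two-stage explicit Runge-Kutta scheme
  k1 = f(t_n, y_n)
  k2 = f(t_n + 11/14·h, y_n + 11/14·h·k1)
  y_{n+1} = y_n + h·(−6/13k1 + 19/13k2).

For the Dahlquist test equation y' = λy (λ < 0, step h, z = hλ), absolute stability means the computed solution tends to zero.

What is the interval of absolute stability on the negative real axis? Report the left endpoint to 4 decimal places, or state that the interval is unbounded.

With y'=λy (z=hλ):
  k1=λy_n ⇒ h·k1=z·y_n;  k2=λ(1+11/14z)y_n ⇒ h·k2=z(1+11/14z)y_n
  y_{n+1}/y_n = 1 − 6/13z + 19/13z(1+11/14z) = 1 + z + 209/182z²
  Hence R(z) = 1 + z + 209/182z².

Need |R(x)|<1, x<0.
x=-1.1: |R|=1.2895
R=1: x+209/182x²=0 ⇒ x=−182/209=-0.8708; min R=1−1/(4·209/182)=0.7823>−1
Confirm numerically:
  x=-0.683: |R|=0.85269 <1
  x=-0.546: |R|=0.79634 <1
  x=-0.359: |R|=0.78900 <1
  x=-1.407: |R|=1.86633 >1
  x=-1.073: |R|=1.24913 >1
Stable set (-0.8708, 0).

z∈(-0.8708,0).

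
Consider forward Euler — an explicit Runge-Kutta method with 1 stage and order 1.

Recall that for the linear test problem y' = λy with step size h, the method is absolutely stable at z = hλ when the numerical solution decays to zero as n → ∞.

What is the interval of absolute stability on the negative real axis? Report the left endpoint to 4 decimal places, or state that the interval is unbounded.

Set f=λy, z=hλ:
  order 1, 1-stage ⇒ R(z)=1+z
  (e.g. R(-0.89)=0.11000, |R|=0.11000)

Need |R(x)|<1, x<0.
x=-0.89: |R|=0.1100
|R(-1.77)|=0.7700 |R(-0.73)|=0.2700 |R(-0.6)|=0.4000
Bisect:
  x_lo=-2.5439 |R|=1.5439  x_hi=-0.0967 |R|=0.9033
  mid=-1.32029 |R|=0.32029 →hi
  mid=-1.93210 |R|=0.93210 →hi
  mid=-2.23800 |R|=1.23800 →lo
  mid=-2.08505 |R|=1.08505 →lo
  mid=-2.00857 |R|=1.00857 →lo
  mid=-1.97033 |R|=0.97033 →hi
  mid=-1.98945 |R|=0.98945 →hi
  mid=-1.99901 |R|=0.99901 →hi
  ...
  [-2.00006,-1.99991] ⇒ x*=-2.0000
Stable set (-2.0000, 0).

(-2.0000, 0).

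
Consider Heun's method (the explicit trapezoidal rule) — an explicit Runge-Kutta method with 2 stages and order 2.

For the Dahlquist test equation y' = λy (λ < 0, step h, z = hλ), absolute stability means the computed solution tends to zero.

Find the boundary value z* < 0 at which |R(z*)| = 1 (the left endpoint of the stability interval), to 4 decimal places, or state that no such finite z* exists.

Test eqn y'=λy, z=hλ:
  order 2, 2-stage ⇒ R(z)=1+z+z^2/2
  (e.g. R(-0.94)=0.50180, |R|=0.50180)

Boundary: |R(x)|=1, x<0.
x=-0.94: |R|=0.5018
|R(-1.78)|=0.8042 |R(-0.94)|=0.5018 |R(-0.79)|=0.5221
Bisect:
  x_lo=-2.5774 |R|=1.7441  x_hi=-0.1246 |R|=0.8832
  mid=-1.35100 |R|=0.56160 →hi
  mid=-1.96422 |R|=0.96486 →hi
  mid=-2.27082 |R|=1.30749 →lo
  mid=-2.11752 |R|=1.12442 →lo
  mid=-2.04087 |R|=1.04170 →lo
  mid=-2.00254 |R|=1.00255 →lo
  mid=-1.98338 |R|=0.98352 →hi
  ...
  [-2.00015,-2.00000] ⇒ x*=-2.0000
Stable set (-2.0000, 0).

z* = -2.0000.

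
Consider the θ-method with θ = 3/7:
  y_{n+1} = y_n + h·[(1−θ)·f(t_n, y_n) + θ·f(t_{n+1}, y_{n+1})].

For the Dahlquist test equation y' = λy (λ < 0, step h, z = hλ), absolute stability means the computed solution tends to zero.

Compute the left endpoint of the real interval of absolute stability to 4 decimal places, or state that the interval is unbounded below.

left endpoint -14.0000.

Set f=λy, z=hλ:
  y_{n+1} = y_n + z·[4/7·y_n + 3/7·y_{n+1}] ⇒ (1 − 3/7z)y_{n+1} = (1 + 4/7z)y_n
  so R(z) = (1 + 4/7z)/(1 − 3/7z).

Find x<0 with |R(x)|<1.
x=-0.85: |R|=0.3770
R=−1: 1+4/7x = −1+3/7x ⇒ -1/7x=2 ⇒ x=2/(-1/7)=-14.0000
Confirm numerically:
  x=-13.498: |R|=0.98943 <1
  x=-10.396: |R|=0.90562 <1
  x=-7.562: |R|=0.78313 <1
  x=-6.621: |R|=0.72531 <1
  x=-14.308: |R|=1.00617 >1
  x=-14.275: |R|=1.00552 >1
  x=-14.168: |R|=1.00339 >1
So |R|<1 on (-14.0000, 0).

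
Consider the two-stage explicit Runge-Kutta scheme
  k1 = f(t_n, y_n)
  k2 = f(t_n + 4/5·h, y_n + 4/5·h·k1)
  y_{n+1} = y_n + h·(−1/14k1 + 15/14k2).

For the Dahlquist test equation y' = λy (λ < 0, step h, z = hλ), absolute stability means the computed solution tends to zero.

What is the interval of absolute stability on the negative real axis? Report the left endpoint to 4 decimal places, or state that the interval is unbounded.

With y'=λy (z=hλ):
  k1=λy_n ⇒ h·k1=z·y_n;  k2=λ(1+4/5z)y_n ⇒ h·k2=z(1+4/5z)y_n
  y_{n+1}/y_n = 1 − 1/14z + 15/14z(1+4/5z) = 1 + z + 6/7z²
  Hence R(z) = 1 + z + 6/7z².

Solve |R(x)|<1 on ℝ⁻.
x=-1.36: |R|=1.2254
R=1: x+6/7x²=0 ⇒ x=−7/6=-1.1667; min R=1−1/(4·6/7)=0.7083>−1
Confirm numerically:
  x=-1.098: |R|=0.93537 <1
  x=-0.803: |R|=0.74969 <1
  x=-0.633: |R|=0.71045 <1
  x=-0.564: |R|=0.70865 <1
  x=-1.559: |R|=1.52427 >1
  x=-1.224: |R|=1.06015 >1
  x=-1.188: |R|=1.02172 >1
Interval (-1.1667, 0).

z∈(-1.1667,0).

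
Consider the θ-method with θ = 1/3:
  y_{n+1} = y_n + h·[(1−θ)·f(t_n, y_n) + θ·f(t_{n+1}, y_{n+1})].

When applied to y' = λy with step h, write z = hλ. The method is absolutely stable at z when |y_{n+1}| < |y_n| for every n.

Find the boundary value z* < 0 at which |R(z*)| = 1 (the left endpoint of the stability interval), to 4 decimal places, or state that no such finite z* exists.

z* = -6.0000.

Test eqn y'=λy, z=hλ:
  y_{n+1} = y_n + z·[2/3·y_n + 1/3·y_{n+1}] ⇒ (1 − 1/3z)y_{n+1} = (1 + 2/3z)y_n
  so R(z) = (1 + 2/3z)/(1 − 1/3z).

Need |R(x)|<1, x<0.
x=-0.56: |R|=0.5281
R=−1: 1+2/3x = −1+1/3x ⇒ -1/3x=2 ⇒ x=2/(-1/3)=-6.0000
Confirm numerically:
  x=-5.281: |R|=0.91317 <1
  x=-4.997: |R|=0.87458 <1
  x=-4.612: |R|=0.81766 <1
  x=-6.175: |R|=1.01907 >1
  x=-6.081: |R|=1.00892 >1
  x=-6.043: |R|=1.00476 >1
Stable set (-6.0000, 0).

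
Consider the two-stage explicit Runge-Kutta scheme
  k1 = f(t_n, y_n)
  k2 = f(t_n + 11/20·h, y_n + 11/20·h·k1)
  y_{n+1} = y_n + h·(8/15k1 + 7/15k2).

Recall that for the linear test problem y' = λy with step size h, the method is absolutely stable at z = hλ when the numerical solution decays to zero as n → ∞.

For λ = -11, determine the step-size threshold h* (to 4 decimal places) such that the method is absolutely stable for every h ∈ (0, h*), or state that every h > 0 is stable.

(-3.8961,0); λ=-11 ⇒ h* = (300/77)/11 = 0.3542.

On y'=λy, z=hλ:
  k1=λy_n ⇒ h·k1=z·y_n;  k2=λ(1+11/20z)y_n ⇒ h·k2=z(1+11/20z)y_n
  y_{n+1}/y_n = 1 + 8/15z + 7/15z(1+11/20z) = 1 + z + 77/300z²
  Hence R(z) = 1 + z + 77/300z².

Boundary: |R(x)|=1, x<0.
x=-1.33: |R|=0.1240
R=1: x+77/300x²=0 ⇒ x=−300/77=-3.8961; min R=1−1/(4·77/300)=0.0260>−1
Confirm numerically:
  x=-2.873: |R|=0.24556 <1
  x=-2.678: |R|=0.16273 <1
  x=-2.156: |R|=0.03707 <1
  x=-2.039: |R|=0.02810 <1
  x=-4.281: |R|=1.42292 >1
  x=-3.986: |R|=1.09197 >1
Stable set (-3.8961, 0).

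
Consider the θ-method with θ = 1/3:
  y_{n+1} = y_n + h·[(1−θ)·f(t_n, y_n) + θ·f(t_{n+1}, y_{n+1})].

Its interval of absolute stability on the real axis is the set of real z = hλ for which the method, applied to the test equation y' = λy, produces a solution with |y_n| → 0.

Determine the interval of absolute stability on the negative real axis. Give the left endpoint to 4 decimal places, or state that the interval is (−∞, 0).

With y'=λy (z=hλ):
  y_{n+1} = y_n + z·[2/3·y_n + 1/3·y_{n+1}] ⇒ (1 − 1/3z)y_{n+1} = (1 + 2/3z)y_n
  Hence R(z) = (1 + 2/3z)/(1 − 1/3z).

Find x<0 with |R(x)|<1.
x=-0.37: |R|=0.6706
R=−1: 1+2/3x = −1+1/3x ⇒ -1/3x=2 ⇒ x=2/(-1/3)=-6.0000
Confirm numerically:
  x=-4.976: |R|=0.87161 <1
  x=-4.570: |R|=0.81110 <1
  x=-4.309: |R|=0.76864 <1
  x=-3.084: |R|=0.52071 <1
  x=-6.530: |R|=1.05561 >1
  x=-6.302: |R|=1.03247 >1
  x=-6.231: |R|=1.02502 >1
Stable set (-6.0000, 0).

z∈(-6.0000,0).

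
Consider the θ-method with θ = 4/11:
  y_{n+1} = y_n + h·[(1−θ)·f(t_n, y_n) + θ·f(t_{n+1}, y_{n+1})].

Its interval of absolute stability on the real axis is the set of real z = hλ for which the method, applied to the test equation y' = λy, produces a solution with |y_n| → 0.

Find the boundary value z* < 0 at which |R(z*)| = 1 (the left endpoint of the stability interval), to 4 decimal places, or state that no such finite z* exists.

left endpoint -7.3333.

With y'=λy (z=hλ):
  y_{n+1} = y_n + z·[7/11·y_n + 4/11·y_{n+1}] ⇒ (1 − 4/11z)y_{n+1} = (1 + 7/11z)y_n
  so R(z) = (1 + 7/11z)/(1 − 4/11z).

Find x<0 with |R(x)|<1.
x=-1.26: |R|=0.1359
R=−1: 1+7/11x = −1+4/11x ⇒ -3/11x=2 ⇒ x=2/(-3/11)=-7.3333
Confirm numerically:
  x=-6.683: |R|=0.94829 <1
  x=-6.078: |R|=0.89335 <1
  x=-2.962: |R|=0.42603 <1
  x=-7.696: |R|=1.02604 >1
  x=-7.626: |R|=1.02115 >1
Stable set (-7.3333, 0).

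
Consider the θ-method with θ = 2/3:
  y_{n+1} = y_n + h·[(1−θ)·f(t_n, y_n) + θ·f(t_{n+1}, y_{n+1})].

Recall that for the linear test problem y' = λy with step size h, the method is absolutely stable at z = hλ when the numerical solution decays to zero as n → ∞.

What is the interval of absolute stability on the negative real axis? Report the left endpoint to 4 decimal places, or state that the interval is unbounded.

With y'=λy (z=hλ):
  y_{n+1} = y_n + z·[1/3·y_n + 2/3·y_{n+1}] ⇒ (1 − 2/3z)y_{n+1} = (1 + 1/3z)y_n
  R(z) = (1 + 1/3z)/(1 − 2/3z).

Find x<0 with |R(x)|<1.
x=-1.43: |R|=0.2679
x=-2: |R|=0.1429
x=-10: |R|=0.3043
x=-100: |R|=0.4778
θ=2/3≥1/2 ⇒ |1+1/3x|<|1−2/3x| ∀x<0 ⇒ interval (−∞,0).

unbounded; (−∞, 0).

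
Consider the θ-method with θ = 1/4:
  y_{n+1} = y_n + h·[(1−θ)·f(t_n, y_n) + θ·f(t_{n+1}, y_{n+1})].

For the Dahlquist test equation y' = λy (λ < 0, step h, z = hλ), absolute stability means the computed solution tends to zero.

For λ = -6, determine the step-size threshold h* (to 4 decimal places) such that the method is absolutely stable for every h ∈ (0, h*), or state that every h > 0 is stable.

On y'=λy, z=hλ:
  y_{n+1} = y_n + z·[3/4·y_n + 1/4·y_{n+1}] ⇒ (1 − 1/4z)y_{n+1} = (1 + 3/4z)y_n
  R(z) = (1 + 3/4z)/(1 − 1/4z).

Find x<0 with |R(x)|<1.
x=-0.77: |R|=0.3543
R=−1: 1+3/4x = −1+1/4x ⇒ -1/2x=2 ⇒ x=2/(-1/2)=-4.0000
Confirm numerically:
  x=-3.765: |R|=0.93947 <1
  x=-2.107: |R|=0.38006 <1
  x=-1.968: |R|=0.31903 <1
  x=-4.582: |R|=1.13563 >1
  x=-4.439: |R|=1.10404 >1
  x=-4.215: |R|=1.05234 >1
So |R|<1 on (-4.0000, 0).

(-4.0000,0); λ=-6 ⇒ h* = (4)/6 = 0.6667.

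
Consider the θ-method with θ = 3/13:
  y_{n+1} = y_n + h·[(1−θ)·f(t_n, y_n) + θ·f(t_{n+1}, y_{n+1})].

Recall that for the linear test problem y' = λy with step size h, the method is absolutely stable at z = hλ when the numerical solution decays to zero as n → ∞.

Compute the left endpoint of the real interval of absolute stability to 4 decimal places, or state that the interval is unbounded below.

Test eqn y'=λy, z=hλ:
  y_{n+1} = y_n + z·[10/13·y_n + 3/13·y_{n+1}] ⇒ (1 − 3/13z)y_{n+1} = (1 + 10/13z)y_n
  R(z) = (1 + 10/13z)/(1 − 3/13z).

Boundary: |R(x)|=1, x<0.
x=-1.45: |R|=0.0865
R=−1: 1+10/13x = −1+3/13x ⇒ -7/13x=2 ⇒ x=2/(-7/13)=-3.7143
Confirm numerically:
  x=-3.495: |R|=0.93464 <1
  x=-3.356: |R|=0.89128 <1
  x=-3.134: |R|=0.81868 <1
  x=-2.110: |R|=0.41904 <1
  x=-4.081: |R|=1.10169 >1
  x=-4.055: |R|=1.09477 >1
  x=-4.011: |R|=1.08297 >1
Stable set (-3.7143, 0).

left endpoint -3.7143.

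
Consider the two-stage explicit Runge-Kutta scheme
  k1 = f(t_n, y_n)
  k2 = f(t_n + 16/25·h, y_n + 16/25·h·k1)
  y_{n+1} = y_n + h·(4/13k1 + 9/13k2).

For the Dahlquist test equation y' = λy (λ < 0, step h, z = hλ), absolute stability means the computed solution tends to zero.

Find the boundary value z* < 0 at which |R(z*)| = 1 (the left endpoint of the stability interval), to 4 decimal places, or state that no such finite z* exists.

left endpoint -2.2569.

With y'=λy (z=hλ):
  k1=λy_n ⇒ h·k1=z·y_n;  k2=λ(1+16/25z)y_n ⇒ h·k2=z(1+16/25z)y_n
  y_{n+1}/y_n = 1 + 4/13z + 9/13z(1+16/25z) = 1 + z + 144/325z²
  R(z) = 1 + z + 144/325z².

Solve |R(x)|<1 on ℝ⁻.
x=-1.54: |R|=0.5108
R=1: x+144/325x²=0 ⇒ x=−325/144=-2.2569; min R=1−1/(4·144/325)=0.4358>−1
Confirm numerically:
  x=-1.632: |R|=0.54810 <1
  x=-1.429: |R|=0.47578 <1
  x=-1.123: |R|=0.43578 <1
  x=-1.107: |R|=0.43597 <1
  x=-2.833: |R|=1.72309 >1
  x=-2.567: |R|=1.35265 >1
So |R|<1 on (-2.2569, 0).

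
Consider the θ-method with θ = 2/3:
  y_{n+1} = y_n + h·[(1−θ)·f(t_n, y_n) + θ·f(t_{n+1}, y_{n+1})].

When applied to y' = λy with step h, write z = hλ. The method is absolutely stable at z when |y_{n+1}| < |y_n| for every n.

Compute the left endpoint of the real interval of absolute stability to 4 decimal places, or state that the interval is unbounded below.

With y'=λy (z=hλ):
  y_{n+1} = y_n + z·[1/3·y_n + 2/3·y_{n+1}] ⇒ (1 − 2/3z)y_{n+1} = (1 + 1/3z)y_n
  Hence R(z) = (1 + 1/3z)/(1 − 2/3z).

Find x<0 with |R(x)|<1.
x=-0.61: |R|=0.5664
x=-2: |R|=0.1429
x=-10: |R|=0.3043
x=-100: |R|=0.4778
θ=2/3≥1/2 ⇒ |1+1/3x|<|1−2/3x| ∀x<0 ⇒ interval (−∞,0).

unbounded; (−∞, 0).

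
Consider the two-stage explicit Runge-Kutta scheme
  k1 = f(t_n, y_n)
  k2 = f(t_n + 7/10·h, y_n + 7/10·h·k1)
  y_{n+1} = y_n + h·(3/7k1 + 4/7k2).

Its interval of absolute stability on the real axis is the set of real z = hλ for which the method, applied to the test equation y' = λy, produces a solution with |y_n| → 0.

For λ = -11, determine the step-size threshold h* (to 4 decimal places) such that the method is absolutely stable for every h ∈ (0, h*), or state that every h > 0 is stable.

(-2.5000,0); λ=-11 ⇒ h* = (5/2)/11 = 0.2273.

With y'=λy (z=hλ):
  k1=λy_n ⇒ h·k1=z·y_n;  k2=λ(1+7/10z)y_n ⇒ h·k2=z(1+7/10z)y_n
  y_{n+1}/y_n = 1 + 3/7z + 4/7z(1+7/10z) = 1 + z + 2/5z²
  R(z) = 1 + z + 2/5z².

Need |R(x)|<1, x<0.
x=-1.74: |R|=0.4710
R=1: x+2/5x²=0 ⇒ x=−5/2=-2.5000; min R=1−1/(4·2/5)=0.3750>−1
Confirm numerically:
  x=-2.190: |R|=0.72844 <1
  x=-1.964: |R|=0.57892 <1
  x=-1.962: |R|=0.57778 <1
  x=-3.022: |R|=1.63099 >1
  x=-2.805: |R|=1.34221 >1
  x=-2.703: |R|=1.21948 >1
Stable set (-2.5000, 0).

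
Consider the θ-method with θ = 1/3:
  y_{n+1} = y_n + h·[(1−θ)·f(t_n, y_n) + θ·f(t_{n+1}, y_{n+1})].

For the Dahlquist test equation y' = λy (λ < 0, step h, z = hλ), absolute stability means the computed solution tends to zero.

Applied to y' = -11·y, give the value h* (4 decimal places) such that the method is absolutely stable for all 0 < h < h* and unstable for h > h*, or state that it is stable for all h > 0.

(-6.0000,0); λ=-11 ⇒ h* = (6)/11 = 0.5455.

Test eqn y'=λy, z=hλ:
  y_{n+1} = y_n + z·[2/3·y_n + 1/3·y_{n+1}] ⇒ (1 − 1/3z)y_{n+1} = (1 + 2/3z)y_n
  Hence R(z) = (1 + 2/3z)/(1 − 1/3z).

Find x<0 with |R(x)|<1.
x=-0.74: |R|=0.4064
R=−1: 1+2/3x = −1+1/3x ⇒ -1/3x=2 ⇒ x=2/(-1/3)=-6.0000
Confirm numerically:
  x=-5.842: |R|=0.98213 <1
  x=-4.740: |R|=0.83721 <1
  x=-4.171: |R|=0.74494 <1
  x=-6.573: |R|=1.05986 >1
  x=-6.209: |R|=1.02270 >1
  x=-6.196: |R|=1.02131 >1
Stable set (-6.0000, 0).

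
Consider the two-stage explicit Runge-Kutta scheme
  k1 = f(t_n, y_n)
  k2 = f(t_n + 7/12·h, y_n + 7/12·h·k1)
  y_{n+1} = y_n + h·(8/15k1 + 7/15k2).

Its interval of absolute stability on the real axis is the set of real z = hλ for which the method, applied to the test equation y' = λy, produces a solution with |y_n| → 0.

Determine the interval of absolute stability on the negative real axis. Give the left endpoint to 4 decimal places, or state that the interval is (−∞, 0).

z∈(-3.6735,0).

With y'=λy (z=hλ):
  k1=λy_n ⇒ h·k1=z·y_n;  k2=λ(1+7/12z)y_n ⇒ h·k2=z(1+7/12z)y_n
  y_{n+1}/y_n = 1 + 8/15z + 7/15z(1+7/12z) = 1 + z + 49/180z²
  so R(z) = 1 + z + 49/180z².

Find x<0 with |R(x)|<1.
x=-1.75: |R|=0.0837
R=1: x+49/180x²=0 ⇒ x=−180/49=-3.6735; min R=1−1/(4·49/180)=0.0816>−1
Confirm numerically:
  x=-2.429: |R|=0.17712 <1
  x=-1.843: |R|=0.08164 <1
  x=-1.609: |R|=0.09575 <1
  x=-3.769: |R|=1.09801 >1
  x=-3.721: |R|=1.04815 >1
So |R|<1 on (-3.6735, 0).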